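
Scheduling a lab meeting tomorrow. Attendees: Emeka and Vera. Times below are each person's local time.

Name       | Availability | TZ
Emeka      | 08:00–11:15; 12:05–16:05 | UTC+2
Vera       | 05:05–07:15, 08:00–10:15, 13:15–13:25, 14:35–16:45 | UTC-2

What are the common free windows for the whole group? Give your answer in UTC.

Emeka in UTC: 06:00-09:15, 10:05-14:05 (subtract 2h to convert from UTC+2).
Vera in UTC: 07:05-09:15, 10:00-12:15, 15:15-15:25, 16:35-18:45 (add 2h to convert from UTC-2).
Emeka ∩ Vera: 07:05-09:15, 10:05-12:15.

07:05-09:15, 10:05-12:15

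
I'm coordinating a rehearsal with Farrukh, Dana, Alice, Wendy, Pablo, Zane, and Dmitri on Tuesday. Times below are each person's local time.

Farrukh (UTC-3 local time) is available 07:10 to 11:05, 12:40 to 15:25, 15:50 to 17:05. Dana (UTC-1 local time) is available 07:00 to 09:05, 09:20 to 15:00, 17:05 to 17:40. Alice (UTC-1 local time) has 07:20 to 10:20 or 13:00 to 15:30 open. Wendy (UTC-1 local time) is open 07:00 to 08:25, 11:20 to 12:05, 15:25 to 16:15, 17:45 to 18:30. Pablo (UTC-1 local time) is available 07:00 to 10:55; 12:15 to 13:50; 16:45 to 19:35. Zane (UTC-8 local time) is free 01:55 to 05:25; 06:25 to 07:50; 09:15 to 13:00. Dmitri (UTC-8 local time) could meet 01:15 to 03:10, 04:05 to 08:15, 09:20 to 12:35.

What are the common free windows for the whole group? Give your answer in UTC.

Farrukh in UTC: 10:10-14:05, 15:40-18:25, 18:50-20:05 (add 3h to convert from UTC-3).
Dana in UTC: 08:00-10:05, 10:20-16:00, 18:05-18:40 (add 1h to convert from UTC-1).
Alice in UTC: 08:20-11:20, 14:00-16:30 (add 1h to convert from UTC-1).
Wendy in UTC: 08:00-09:25, 12:20-13:05, 16:25-17:15, 18:45-19:30 (add 1h to convert from UTC-1).
Pablo in UTC: 08:00-11:55, 13:15-14:50, 17:45-20:35 (add 1h to convert from UTC-1).
Zane in UTC: 09:55-13:25, 14:25-15:50, 17:15-21:00 (add 8h to convert from UTC-8).
Dmitri in UTC: 09:15-11:10, 12:05-16:15, 17:20-20:35 (add 8h to convert from UTC-8).
Farrukh ∩ Dana: 10:20-14:05, 15:40-16:00, 18:05-18:25.
Farrukh ∩ Dana ∩ Alice: 10:20-11:20, 14:00-14:05, 15:40-16:00.
Farrukh ∩ Dana ∩ Alice ∩ Wendy: ∅.
Farrukh ∩ Dana ∩ Alice ∩ Wendy ∩ Pablo: ∅.
Farrukh ∩ Dana ∩ Alice ∩ Wendy ∩ Pablo ∩ Zane: ∅.
Farrukh ∩ Dana ∩ Alice ∩ Wendy ∩ Pablo ∩ Zane ∩ Dmitri: ∅.
There is no time when everyone is free.

none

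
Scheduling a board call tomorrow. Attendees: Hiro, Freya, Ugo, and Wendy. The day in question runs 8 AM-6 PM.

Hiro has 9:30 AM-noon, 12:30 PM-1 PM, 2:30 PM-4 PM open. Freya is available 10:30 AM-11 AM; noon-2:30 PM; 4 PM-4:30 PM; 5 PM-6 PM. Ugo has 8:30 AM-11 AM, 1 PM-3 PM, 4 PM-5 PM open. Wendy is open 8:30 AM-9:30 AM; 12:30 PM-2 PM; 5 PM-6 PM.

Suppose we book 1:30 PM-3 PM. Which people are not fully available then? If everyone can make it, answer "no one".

Hiro: not fully free for 13:30-15:00. Freya: not fully free for 13:30-15:00. Ugo: free for 13:30-15:00. Wendy: not fully free for 13:30-15:00.

Freya, Hiro, Wendy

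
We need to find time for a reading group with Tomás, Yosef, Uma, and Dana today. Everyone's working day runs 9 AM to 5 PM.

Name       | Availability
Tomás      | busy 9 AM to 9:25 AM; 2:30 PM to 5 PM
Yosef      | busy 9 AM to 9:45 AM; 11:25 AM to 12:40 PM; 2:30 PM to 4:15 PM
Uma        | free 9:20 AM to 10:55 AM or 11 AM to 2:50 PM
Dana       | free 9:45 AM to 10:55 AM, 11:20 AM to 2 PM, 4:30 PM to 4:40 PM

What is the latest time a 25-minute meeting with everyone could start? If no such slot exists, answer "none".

13:35

Tomás free: 09:25-14:30 (invert busy blocks within the working day).
Yosef free: 09:45-11:25, 12:40-14:30, 16:15-17:00 (invert busy blocks within the working day).
Uma free: 09:20-10:55, 11:00-14:50.
Dana free: 09:45-10:55, 11:20-14:00, 16:30-16:40.
Tomás ∩ Yosef: 09:45-11:25, 12:40-14:30.
Tomás ∩ Yosef ∩ Uma: 09:45-10:55, 11:00-11:25, 12:40-14:30.
Tomás ∩ Yosef ∩ Uma ∩ Dana: 09:45-10:55, 11:20-11:25, 12:40-14:00.
Those are the intersection windows.
The last common window of at least 25 minutes is 12:40-14:00; a 25-minute meeting can start as late as 13:35 and still end by 14:00.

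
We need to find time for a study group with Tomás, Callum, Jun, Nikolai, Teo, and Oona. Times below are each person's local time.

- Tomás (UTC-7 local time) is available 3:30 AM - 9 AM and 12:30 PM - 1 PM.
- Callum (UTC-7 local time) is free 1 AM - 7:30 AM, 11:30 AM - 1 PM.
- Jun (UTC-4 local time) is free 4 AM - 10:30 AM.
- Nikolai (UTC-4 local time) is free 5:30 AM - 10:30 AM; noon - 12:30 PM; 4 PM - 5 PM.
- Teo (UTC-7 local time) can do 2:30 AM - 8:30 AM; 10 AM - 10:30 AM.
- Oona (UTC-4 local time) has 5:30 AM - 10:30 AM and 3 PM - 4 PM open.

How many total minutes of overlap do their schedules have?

240

Tomás in UTC: 10:30-16:00, 19:30-20:00 (add 7h to convert from UTC-7).
Callum in UTC: 08:00-14:30, 18:30-20:00 (add 7h to convert from UTC-7).
Jun in UTC: 08:00-14:30 (add 4h to convert from UTC-4).
Nikolai in UTC: 09:30-14:30, 16:00-16:30, 20:00-21:00 (add 4h to convert from UTC-4).
Teo in UTC: 09:30-15:30, 17:00-17:30 (add 7h to convert from UTC-7).
Oona in UTC: 09:30-14:30, 19:00-20:00 (add 4h to convert from UTC-4).
Tomás ∩ Callum: 10:30-14:30, 19:30-20:00.
Tomás ∩ Callum ∩ Jun: 10:30-14:30.
Tomás ∩ Callum ∩ Jun ∩ Nikolai: 10:30-14:30.
Tomás ∩ Callum ∩ Jun ∩ Nikolai ∩ Teo: 10:30-14:30.
Tomás ∩ Callum ∩ Jun ∩ Nikolai ∩ Teo ∩ Oona: 10:30-14:30.
That's a single block of 240 minutes.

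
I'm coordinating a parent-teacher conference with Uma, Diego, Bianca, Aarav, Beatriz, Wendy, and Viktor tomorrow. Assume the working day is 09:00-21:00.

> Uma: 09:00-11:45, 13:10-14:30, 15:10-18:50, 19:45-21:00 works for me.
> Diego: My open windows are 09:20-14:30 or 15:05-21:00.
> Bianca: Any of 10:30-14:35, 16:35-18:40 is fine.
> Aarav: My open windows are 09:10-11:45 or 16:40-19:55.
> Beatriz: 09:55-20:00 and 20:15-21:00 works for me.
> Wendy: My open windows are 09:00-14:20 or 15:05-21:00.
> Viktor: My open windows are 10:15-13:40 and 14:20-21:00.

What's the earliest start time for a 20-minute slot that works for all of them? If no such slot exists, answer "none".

10:30

Uma ∩ Diego: 09:20-11:45, 13:10-14:30, 15:10-18:50, 19:45-21:00.
Uma ∩ Diego ∩ Bianca: 10:30-11:45, 13:10-14:30, 16:35-18:40.
Uma ∩ Diego ∩ Bianca ∩ Aarav: 10:30-11:45, 16:40-18:40.
Uma ∩ Diego ∩ Bianca ∩ Aarav ∩ Beatriz: 10:30-11:45, 16:40-18:40.
Uma ∩ Diego ∩ Bianca ∩ Aarav ∩ Beatriz ∩ Wendy: 10:30-11:45, 16:40-18:40.
Uma ∩ Diego ∩ Bianca ∩ Aarav ∩ Beatriz ∩ Wendy ∩ Viktor: 10:30-11:45, 16:40-18:40.
Those are the intersection windows.
The first common window of at least 20 minutes is 10:30-11:45, so the earliest start is 10:30.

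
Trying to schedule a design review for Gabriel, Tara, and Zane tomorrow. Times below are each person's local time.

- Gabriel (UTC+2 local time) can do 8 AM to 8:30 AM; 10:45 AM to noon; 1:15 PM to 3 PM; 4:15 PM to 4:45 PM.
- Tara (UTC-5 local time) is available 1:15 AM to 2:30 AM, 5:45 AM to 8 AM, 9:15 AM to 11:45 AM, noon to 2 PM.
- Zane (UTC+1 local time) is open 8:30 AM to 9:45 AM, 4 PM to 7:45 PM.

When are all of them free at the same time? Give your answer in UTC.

none

Gabriel in UTC: 06:00-06:30, 08:45-10:00, 11:15-13:00, 14:15-14:45 (subtract 2h to convert from UTC+2).
Tara in UTC: 06:15-07:30, 10:45-13:00, 14:15-16:45, 17:00-19:00 (add 5h to convert from UTC-5).
Zane in UTC: 07:30-08:45, 15:00-18:45 (subtract 1h to convert from UTC+1).
Gabriel ∩ Tara: 06:15-06:30, 11:15-13:00, 14:15-14:45.
Gabriel ∩ Tara ∩ Zane: ∅.
There is no time when everyone is free.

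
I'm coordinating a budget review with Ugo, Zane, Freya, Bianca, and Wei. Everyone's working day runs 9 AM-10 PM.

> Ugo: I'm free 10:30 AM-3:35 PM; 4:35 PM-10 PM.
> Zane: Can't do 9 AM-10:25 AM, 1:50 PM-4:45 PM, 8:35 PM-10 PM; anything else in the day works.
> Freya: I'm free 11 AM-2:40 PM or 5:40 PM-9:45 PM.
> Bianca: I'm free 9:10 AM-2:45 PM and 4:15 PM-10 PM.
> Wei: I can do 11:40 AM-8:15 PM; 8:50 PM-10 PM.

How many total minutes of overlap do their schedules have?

Ugo free: 10:30-15:35, 16:35-22:00.
Zane free: 10:25-13:50, 16:45-20:35 (invert busy blocks within the working day).
Freya free: 11:00-14:40, 17:40-21:45.
Bianca free: 09:10-14:45, 16:15-22:00.
Wei free: 11:40-20:15, 20:50-22:00.
Ugo ∩ Zane: 10:30-13:50, 16:45-20:35.
Ugo ∩ Zane ∩ Freya: 11:00-13:50, 17:40-20:35.
Ugo ∩ Zane ∩ Freya ∩ Bianca: 11:00-13:50, 17:40-20:35.
Ugo ∩ Zane ∩ Freya ∩ Bianca ∩ Wei: 11:40-13:50, 17:40-20:15.
Summing the common windows: 130 + 155 = 285 minutes.

285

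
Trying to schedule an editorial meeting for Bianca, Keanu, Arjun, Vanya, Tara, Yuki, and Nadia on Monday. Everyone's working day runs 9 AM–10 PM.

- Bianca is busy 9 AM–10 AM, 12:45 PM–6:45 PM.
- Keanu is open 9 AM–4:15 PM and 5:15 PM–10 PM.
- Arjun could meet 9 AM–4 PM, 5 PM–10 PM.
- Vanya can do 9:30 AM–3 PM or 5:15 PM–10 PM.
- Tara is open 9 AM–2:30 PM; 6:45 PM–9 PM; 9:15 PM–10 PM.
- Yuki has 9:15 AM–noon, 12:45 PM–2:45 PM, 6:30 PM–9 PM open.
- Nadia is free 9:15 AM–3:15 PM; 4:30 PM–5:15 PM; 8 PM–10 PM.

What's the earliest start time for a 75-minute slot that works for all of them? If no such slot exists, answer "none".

10:00

Bianca free: 10:00-12:45, 18:45-22:00 (invert busy blocks within the working day).
Keanu free: 09:00-16:15, 17:15-22:00.
Arjun free: 09:00-16:00, 17:00-22:00.
Vanya free: 09:30-15:00, 17:15-22:00.
Tara free: 09:00-14:30, 18:45-21:00, 21:15-22:00.
Yuki free: 09:15-12:00, 12:45-14:45, 18:30-21:00.
Nadia free: 09:15-15:15, 16:30-17:15, 20:00-22:00.
Bianca ∩ Keanu: 10:00-12:45, 18:45-22:00.
Bianca ∩ Keanu ∩ Arjun: 10:00-12:45, 18:45-22:00.
Bianca ∩ Keanu ∩ Arjun ∩ Vanya: 10:00-12:45, 18:45-22:00.
Bianca ∩ Keanu ∩ Arjun ∩ Vanya ∩ Tara: 10:00-12:45, 18:45-21:00, 21:15-22:00.
Bianca ∩ Keanu ∩ Arjun ∩ Vanya ∩ Tara ∩ Yuki: 10:00-12:00, 18:45-21:00.
Bianca ∩ Keanu ∩ Arjun ∩ Vanya ∩ Tara ∩ Yuki ∩ Nadia: 10:00-12:00, 20:00-21:00.
Those are the intersection windows.
The first common window of at least 75 minutes is 10:00-12:00, so the earliest start is 10:00.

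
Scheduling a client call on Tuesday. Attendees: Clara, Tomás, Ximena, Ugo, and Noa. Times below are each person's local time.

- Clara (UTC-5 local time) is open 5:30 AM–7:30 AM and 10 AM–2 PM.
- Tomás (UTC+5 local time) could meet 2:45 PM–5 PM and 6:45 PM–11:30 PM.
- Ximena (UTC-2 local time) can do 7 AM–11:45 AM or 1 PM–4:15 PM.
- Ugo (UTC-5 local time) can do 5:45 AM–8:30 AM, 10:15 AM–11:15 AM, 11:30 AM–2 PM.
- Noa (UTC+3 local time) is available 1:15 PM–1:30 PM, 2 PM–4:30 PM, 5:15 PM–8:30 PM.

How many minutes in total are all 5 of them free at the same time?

Clara in UTC: 10:30-12:30, 15:00-19:00 (add 5h to convert from UTC-5).
Tomás in UTC: 09:45-12:00, 13:45-18:30 (subtract 5h to convert from UTC+5).
Ximena in UTC: 09:00-13:45, 15:00-18:15 (add 2h to convert from UTC-2).
Ugo in UTC: 10:45-13:30, 15:15-16:15, 16:30-19:00 (add 5h to convert from UTC-5).
Noa in UTC: 10:15-10:30, 11:00-13:30, 14:15-17:30 (subtract 3h to convert from UTC+3).
Clara ∩ Tomás: 10:30-12:00, 15:00-18:30.
Clara ∩ Tomás ∩ Ximena: 10:30-12:00, 15:00-18:15.
Clara ∩ Tomás ∩ Ximena ∩ Ugo: 10:45-12:00, 15:15-16:15, 16:30-18:15.
Clara ∩ Tomás ∩ Ximena ∩ Ugo ∩ Noa: 11:00-12:00, 15:15-16:15, 16:30-17:30.
Summing the common windows: 60 + 60 + 60 = 180 minutes.

180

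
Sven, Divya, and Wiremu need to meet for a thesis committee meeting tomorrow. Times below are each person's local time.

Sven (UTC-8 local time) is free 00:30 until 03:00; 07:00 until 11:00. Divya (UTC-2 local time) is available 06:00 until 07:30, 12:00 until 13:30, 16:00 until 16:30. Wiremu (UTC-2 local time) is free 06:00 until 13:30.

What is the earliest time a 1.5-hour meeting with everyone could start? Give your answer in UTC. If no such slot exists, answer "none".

Sven in UTC: 08:30-11:00, 15:00-19:00 (add 8h to convert from UTC-8).
Divya in UTC: 08:00-09:30, 14:00-15:30, 18:00-18:30 (add 2h to convert from UTC-2).
Wiremu in UTC: 08:00-15:30 (add 2h to convert from UTC-2).
Sven ∩ Divya: 08:30-09:30, 15:00-15:30, 18:00-18:30.
Sven ∩ Divya ∩ Wiremu: 08:30-09:30, 15:00-15:30.
So the common availability across everyone is 08:30-09:30, 15:00-15:30.
No common window is at least 90 minutes long.

none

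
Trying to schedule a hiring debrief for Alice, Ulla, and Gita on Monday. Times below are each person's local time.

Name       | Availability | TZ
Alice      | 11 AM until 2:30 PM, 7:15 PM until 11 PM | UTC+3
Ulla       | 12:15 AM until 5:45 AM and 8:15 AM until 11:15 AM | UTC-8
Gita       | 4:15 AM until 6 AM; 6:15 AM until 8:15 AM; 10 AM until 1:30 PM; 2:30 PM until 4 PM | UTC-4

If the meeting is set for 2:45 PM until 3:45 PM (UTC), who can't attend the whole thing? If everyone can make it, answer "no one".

Alice in UTC: 08:00-11:30, 16:15-20:00 (subtract 3h to convert from UTC+3).
Ulla in UTC: 08:15-13:45, 16:15-19:15 (add 8h to convert from UTC-8).
Gita in UTC: 08:15-10:00, 10:15-12:15, 14:00-17:30, 18:30-20:00 (add 4h to convert from UTC-4).
Alice: not fully free for 14:45-15:45. Ulla: not fully free for 14:45-15:45. Gita: free for 14:45-15:45.

Alice, Ulla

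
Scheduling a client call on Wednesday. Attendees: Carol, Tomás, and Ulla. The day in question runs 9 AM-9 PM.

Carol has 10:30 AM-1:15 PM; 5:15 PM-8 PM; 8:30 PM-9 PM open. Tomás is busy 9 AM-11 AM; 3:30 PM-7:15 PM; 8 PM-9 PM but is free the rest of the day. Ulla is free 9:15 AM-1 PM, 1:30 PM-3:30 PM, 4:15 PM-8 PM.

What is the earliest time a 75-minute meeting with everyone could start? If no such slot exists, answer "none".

Carol free: 10:30-13:15, 17:15-20:00, 20:30-21:00.
Tomás free: 11:00-15:30, 19:15-20:00 (invert busy blocks within the working day).
Ulla free: 09:15-13:00, 13:30-15:30, 16:15-20:00.
Carol ∩ Tomás: 11:00-13:15, 19:15-20:00.
Carol ∩ Tomás ∩ Ulla: 11:00-13:00, 19:15-20:00.
The first common window of at least 75 minutes is 11:00-13:00, so the earliest start is 11:00.

11:00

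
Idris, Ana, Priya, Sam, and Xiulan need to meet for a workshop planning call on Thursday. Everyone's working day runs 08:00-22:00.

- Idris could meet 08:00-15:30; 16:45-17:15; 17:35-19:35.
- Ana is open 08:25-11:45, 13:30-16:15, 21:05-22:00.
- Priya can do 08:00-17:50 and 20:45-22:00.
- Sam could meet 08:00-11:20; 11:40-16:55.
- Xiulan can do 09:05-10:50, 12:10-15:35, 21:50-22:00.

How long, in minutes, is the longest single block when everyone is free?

Idris ∩ Ana: 08:25-11:45, 13:30-15:30.
Idris ∩ Ana ∩ Priya: 08:25-11:45, 13:30-15:30.
Idris ∩ Ana ∩ Priya ∩ Sam: 08:25-11:20, 11:40-11:45, 13:30-15:30.
Idris ∩ Ana ∩ Priya ∩ Sam ∩ Xiulan: 09:05-10:50, 13:30-15:30.
The longest is 13:30-15:30 at 120 minutes.

120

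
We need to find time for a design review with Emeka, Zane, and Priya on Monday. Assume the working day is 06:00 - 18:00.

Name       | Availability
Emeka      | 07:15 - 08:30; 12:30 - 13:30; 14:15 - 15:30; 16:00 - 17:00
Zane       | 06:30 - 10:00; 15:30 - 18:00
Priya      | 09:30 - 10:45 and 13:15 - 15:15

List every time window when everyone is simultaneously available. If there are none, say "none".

Emeka ∩ Zane: 07:15-08:30, 16:00-17:00.
Emeka ∩ Zane ∩ Priya: ∅.
There is no time when everyone is free.

none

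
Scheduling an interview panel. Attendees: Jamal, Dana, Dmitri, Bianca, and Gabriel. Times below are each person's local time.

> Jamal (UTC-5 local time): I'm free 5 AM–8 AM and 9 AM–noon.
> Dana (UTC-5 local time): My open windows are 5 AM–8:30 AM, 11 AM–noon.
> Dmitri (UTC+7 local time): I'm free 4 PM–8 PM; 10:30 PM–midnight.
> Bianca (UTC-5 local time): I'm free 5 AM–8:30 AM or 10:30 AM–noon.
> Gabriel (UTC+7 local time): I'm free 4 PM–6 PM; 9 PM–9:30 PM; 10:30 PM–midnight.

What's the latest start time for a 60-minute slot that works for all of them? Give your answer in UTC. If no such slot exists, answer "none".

Jamal in UTC: 10:00-13:00, 14:00-17:00 (add 5h to convert from UTC-5).
Dana in UTC: 10:00-13:30, 16:00-17:00 (add 5h to convert from UTC-5).
Dmitri in UTC: 09:00-13:00, 15:30-17:00 (subtract 7h to convert from UTC+7).
Bianca in UTC: 10:00-13:30, 15:30-17:00 (add 5h to convert from UTC-5).
Gabriel in UTC: 09:00-11:00, 14:00-14:30, 15:30-17:00 (subtract 7h to convert from UTC+7).
Jamal ∩ Dana: 10:00-13:00, 16:00-17:00.
Jamal ∩ Dana ∩ Dmitri: 10:00-13:00, 16:00-17:00.
Jamal ∩ Dana ∩ Dmitri ∩ Bianca: 10:00-13:00, 16:00-17:00.
Jamal ∩ Dana ∩ Dmitri ∩ Bianca ∩ Gabriel: 10:00-11:00, 16:00-17:00.
The last common window of at least 60 minutes is 16:00-17:00; a 60-minute meeting can start as late as 16:00 and still end by 17:00.

16:00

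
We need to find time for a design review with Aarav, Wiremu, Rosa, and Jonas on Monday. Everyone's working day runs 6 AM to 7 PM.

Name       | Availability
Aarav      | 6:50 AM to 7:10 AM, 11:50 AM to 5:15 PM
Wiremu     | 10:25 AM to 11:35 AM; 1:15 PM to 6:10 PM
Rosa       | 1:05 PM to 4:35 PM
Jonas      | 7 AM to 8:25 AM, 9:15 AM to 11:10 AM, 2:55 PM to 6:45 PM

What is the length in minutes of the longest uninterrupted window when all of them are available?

100

Aarav ∩ Wiremu: 13:15-17:15.
Aarav ∩ Wiremu ∩ Rosa: 13:15-16:35.
Aarav ∩ Wiremu ∩ Rosa ∩ Jonas: 14:55-16:35.
So the common availability across everyone is 14:55-16:35.
The longest is 14:55-16:35 at 100 minutes.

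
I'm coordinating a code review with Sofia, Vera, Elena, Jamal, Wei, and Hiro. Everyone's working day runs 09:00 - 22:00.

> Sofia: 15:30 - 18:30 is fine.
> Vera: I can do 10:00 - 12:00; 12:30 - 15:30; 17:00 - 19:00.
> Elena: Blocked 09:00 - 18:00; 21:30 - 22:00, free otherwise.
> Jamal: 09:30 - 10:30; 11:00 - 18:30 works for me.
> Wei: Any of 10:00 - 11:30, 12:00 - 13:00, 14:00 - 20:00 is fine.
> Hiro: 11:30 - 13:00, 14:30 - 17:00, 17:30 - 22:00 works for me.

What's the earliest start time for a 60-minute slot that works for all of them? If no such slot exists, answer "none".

Sofia free: 15:30-18:30.
Vera free: 10:00-12:00, 12:30-15:30, 17:00-19:00.
Elena free: 18:00-21:30 (invert busy blocks within the working day).
Jamal free: 09:30-10:30, 11:00-18:30.
Wei free: 10:00-11:30, 12:00-13:00, 14:00-20:00.
Hiro free: 11:30-13:00, 14:30-17:00, 17:30-22:00.
Sofia ∩ Vera: 17:00-18:30.
Sofia ∩ Vera ∩ Elena: 18:00-18:30.
Sofia ∩ Vera ∩ Elena ∩ Jamal: 18:00-18:30.
Sofia ∩ Vera ∩ Elena ∩ Jamal ∩ Wei: 18:00-18:30.
Sofia ∩ Vera ∩ Elena ∩ Jamal ∩ Wei ∩ Hiro: 18:00-18:30.
Those are the intersection windows.
No common window is at least 60 minutes long.

none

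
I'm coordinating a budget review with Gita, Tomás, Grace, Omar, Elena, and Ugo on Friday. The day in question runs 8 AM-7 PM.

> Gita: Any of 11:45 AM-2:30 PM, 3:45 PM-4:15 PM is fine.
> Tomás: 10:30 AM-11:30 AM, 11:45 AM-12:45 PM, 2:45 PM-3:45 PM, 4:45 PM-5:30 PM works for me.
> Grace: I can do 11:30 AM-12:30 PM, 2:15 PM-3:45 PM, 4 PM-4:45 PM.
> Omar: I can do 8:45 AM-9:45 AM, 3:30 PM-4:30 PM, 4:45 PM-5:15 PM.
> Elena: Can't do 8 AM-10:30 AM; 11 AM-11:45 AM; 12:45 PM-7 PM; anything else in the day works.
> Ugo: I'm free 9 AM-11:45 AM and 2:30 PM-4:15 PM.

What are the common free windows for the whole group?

none

Gita free: 11:45-14:30, 15:45-16:15.
Tomás free: 10:30-11:30, 11:45-12:45, 14:45-15:45, 16:45-17:30.
Grace free: 11:30-12:30, 14:15-15:45, 16:00-16:45.
Omar free: 08:45-09:45, 15:30-16:30, 16:45-17:15.
Elena free: 10:30-11:00, 11:45-12:45 (invert busy blocks within the working day).
Ugo free: 09:00-11:45, 14:30-16:15.
Gita ∩ Tomás: 11:45-12:45.
Gita ∩ Tomás ∩ Grace: 11:45-12:30.
Gita ∩ Tomás ∩ Grace ∩ Omar: ∅.
Gita ∩ Tomás ∩ Grace ∩ Omar ∩ Elena: ∅.
Gita ∩ Tomás ∩ Grace ∩ Omar ∩ Elena ∩ Ugo: ∅.
There is no time when everyone is free.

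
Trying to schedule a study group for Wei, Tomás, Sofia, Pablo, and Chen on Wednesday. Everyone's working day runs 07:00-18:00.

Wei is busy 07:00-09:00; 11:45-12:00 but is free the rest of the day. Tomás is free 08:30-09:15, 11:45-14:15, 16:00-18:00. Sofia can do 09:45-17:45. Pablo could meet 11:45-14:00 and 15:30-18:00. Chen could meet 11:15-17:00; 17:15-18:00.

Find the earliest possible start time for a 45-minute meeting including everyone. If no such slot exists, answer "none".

Wei free: 09:00-11:45, 12:00-18:00 (invert busy blocks within the working day).
Tomás free: 08:30-09:15, 11:45-14:15, 16:00-18:00.
Sofia free: 09:45-17:45.
Pablo free: 11:45-14:00, 15:30-18:00.
Chen free: 11:15-17:00, 17:15-18:00.
Wei ∩ Tomás: 09:00-09:15, 12:00-14:15, 16:00-18:00.
Wei ∩ Tomás ∩ Sofia: 12:00-14:15, 16:00-17:45.
Wei ∩ Tomás ∩ Sofia ∩ Pablo: 12:00-14:00, 16:00-17:45.
Wei ∩ Tomás ∩ Sofia ∩ Pablo ∩ Chen: 12:00-14:00, 16:00-17:00, 17:15-17:45.
The first common window of at least 45 minutes is 12:00-14:00, so the earliest start is 12:00.

12:00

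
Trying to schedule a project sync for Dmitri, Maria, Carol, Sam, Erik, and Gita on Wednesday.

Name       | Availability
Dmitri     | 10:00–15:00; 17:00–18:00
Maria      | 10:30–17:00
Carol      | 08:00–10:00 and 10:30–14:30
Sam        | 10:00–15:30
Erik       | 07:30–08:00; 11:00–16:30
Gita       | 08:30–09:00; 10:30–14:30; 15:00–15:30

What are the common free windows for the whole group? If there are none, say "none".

11:00-14:30

Dmitri ∩ Maria: 10:30-15:00.
Dmitri ∩ Maria ∩ Carol: 10:30-14:30.
Dmitri ∩ Maria ∩ Carol ∩ Sam: 10:30-14:30.
Dmitri ∩ Maria ∩ Carol ∩ Sam ∩ Erik: 11:00-14:30.
Dmitri ∩ Maria ∩ Carol ∩ Sam ∩ Erik ∩ Gita: 11:00-14:30.
Those are the intersection windows.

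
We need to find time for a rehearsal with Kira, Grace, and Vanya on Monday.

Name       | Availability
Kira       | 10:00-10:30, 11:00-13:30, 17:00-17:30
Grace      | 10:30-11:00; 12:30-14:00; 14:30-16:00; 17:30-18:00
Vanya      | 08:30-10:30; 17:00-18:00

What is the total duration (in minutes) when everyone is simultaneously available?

0

Kira ∩ Grace: 12:30-13:30.
Kira ∩ Grace ∩ Vanya: ∅.
There is no time when everyone is free.
There is no common window, so the total is 0 minutes.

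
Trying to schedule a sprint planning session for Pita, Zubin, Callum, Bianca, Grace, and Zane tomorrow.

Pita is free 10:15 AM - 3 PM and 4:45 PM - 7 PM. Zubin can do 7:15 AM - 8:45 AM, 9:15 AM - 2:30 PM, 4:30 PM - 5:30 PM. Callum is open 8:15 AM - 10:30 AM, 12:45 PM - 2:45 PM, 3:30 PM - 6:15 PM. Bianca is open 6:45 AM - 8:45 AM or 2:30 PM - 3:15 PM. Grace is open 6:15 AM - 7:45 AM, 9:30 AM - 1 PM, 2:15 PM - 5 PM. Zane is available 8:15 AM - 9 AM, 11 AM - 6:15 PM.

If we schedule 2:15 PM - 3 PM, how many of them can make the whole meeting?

Pita, Grace, and Zane can make the full 14:15-15:00 slot — that's 3.

3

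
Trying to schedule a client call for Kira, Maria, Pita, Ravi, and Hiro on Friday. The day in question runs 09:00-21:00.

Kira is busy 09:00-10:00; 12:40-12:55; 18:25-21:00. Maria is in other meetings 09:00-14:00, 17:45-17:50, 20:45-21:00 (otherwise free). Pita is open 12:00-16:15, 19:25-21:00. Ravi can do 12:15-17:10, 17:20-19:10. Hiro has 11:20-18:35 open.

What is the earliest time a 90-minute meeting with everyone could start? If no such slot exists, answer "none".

14:00

Kira free: 10:00-12:40, 12:55-18:25 (invert busy blocks within the working day).
Maria free: 14:00-17:45, 17:50-20:45 (invert busy blocks within the working day).
Pita free: 12:00-16:15, 19:25-21:00.
Ravi free: 12:15-17:10, 17:20-19:10.
Hiro free: 11:20-18:35.
Kira ∩ Maria: 14:00-17:45, 17:50-18:25.
Kira ∩ Maria ∩ Pita: 14:00-16:15.
Kira ∩ Maria ∩ Pita ∩ Ravi: 14:00-16:15.
Kira ∩ Maria ∩ Pita ∩ Ravi ∩ Hiro: 14:00-16:15.
The first common window of at least 90 minutes is 14:00-16:15, so the earliest start is 14:00.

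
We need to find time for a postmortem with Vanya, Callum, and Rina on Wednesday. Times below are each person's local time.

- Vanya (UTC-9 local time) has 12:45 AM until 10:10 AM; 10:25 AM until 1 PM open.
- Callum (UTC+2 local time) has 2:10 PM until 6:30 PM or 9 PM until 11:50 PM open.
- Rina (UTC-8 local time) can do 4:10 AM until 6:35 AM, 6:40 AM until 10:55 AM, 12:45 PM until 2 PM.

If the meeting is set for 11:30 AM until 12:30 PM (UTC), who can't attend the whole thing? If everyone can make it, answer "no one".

Vanya in UTC: 09:45-19:10, 19:25-22:00 (add 9h to convert from UTC-9).
Callum in UTC: 12:10-16:30, 19:00-21:50 (subtract 2h to convert from UTC+2).
Rina in UTC: 12:10-14:35, 14:40-18:55, 20:45-22:00 (add 8h to convert from UTC-8).
Vanya: free for 11:30-12:30. Callum: not fully free for 11:30-12:30. Rina: not fully free for 11:30-12:30.

Callum, Rina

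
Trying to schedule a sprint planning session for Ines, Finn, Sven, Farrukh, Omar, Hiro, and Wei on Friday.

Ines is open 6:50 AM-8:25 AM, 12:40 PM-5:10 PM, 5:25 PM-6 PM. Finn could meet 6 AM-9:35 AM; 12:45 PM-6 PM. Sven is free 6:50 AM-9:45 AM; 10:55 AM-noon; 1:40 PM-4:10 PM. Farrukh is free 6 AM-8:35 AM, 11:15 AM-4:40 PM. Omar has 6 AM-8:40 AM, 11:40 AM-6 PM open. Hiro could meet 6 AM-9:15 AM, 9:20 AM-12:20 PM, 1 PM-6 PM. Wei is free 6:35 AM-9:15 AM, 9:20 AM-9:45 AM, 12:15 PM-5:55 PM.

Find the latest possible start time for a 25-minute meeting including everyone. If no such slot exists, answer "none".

15:45

Ines ∩ Finn: 06:50-08:25, 12:45-17:10, 17:25-18:00.
Ines ∩ Finn ∩ Sven: 06:50-08:25, 13:40-16:10.
Ines ∩ Finn ∩ Sven ∩ Farrukh: 06:50-08:25, 13:40-16:10.
Ines ∩ Finn ∩ Sven ∩ Farrukh ∩ Omar: 06:50-08:25, 13:40-16:10.
Ines ∩ Finn ∩ Sven ∩ Farrukh ∩ Omar ∩ Hiro: 06:50-08:25, 13:40-16:10.
Ines ∩ Finn ∩ Sven ∩ Farrukh ∩ Omar ∩ Hiro ∩ Wei: 06:50-08:25, 13:40-16:10.
The last common window of at least 25 minutes is 13:40-16:10; a 25-minute meeting can start as late as 15:45 and still end by 16:10.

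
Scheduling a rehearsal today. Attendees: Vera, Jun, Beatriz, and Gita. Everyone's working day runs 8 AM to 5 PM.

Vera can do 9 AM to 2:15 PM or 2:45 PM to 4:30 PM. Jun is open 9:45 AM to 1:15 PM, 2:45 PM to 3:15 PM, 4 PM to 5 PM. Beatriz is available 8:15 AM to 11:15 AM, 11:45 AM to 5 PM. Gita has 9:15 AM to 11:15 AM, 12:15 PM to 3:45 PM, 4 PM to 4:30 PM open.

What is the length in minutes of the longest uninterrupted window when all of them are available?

Vera ∩ Jun: 09:45-13:15, 14:45-15:15, 16:00-16:30.
Vera ∩ Jun ∩ Beatriz: 09:45-11:15, 11:45-13:15, 14:45-15:15, 16:00-16:30.
Vera ∩ Jun ∩ Beatriz ∩ Gita: 09:45-11:15, 12:15-13:15, 14:45-15:15, 16:00-16:30.
So the common availability across everyone is 09:45-11:15, 12:15-13:15, 14:45-15:15, 16:00-16:30.
The longest is 09:45-11:15 at 90 minutes.

90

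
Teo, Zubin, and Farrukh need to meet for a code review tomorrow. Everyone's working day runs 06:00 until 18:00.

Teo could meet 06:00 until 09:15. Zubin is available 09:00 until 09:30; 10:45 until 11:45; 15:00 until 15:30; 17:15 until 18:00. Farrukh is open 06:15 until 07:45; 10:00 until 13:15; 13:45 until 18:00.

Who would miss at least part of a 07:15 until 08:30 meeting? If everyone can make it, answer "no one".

Teo: free for 07:15-08:30. Zubin: not fully free for 07:15-08:30. Farrukh: not fully free for 07:15-08:30.

Farrukh, Zubin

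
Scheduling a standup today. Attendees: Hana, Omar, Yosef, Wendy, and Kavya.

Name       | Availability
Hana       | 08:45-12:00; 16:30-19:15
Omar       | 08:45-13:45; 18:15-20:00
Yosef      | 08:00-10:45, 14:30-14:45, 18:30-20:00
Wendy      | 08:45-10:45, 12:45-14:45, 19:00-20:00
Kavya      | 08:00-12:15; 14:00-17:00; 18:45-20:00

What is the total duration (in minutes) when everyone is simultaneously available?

Hana ∩ Omar: 08:45-12:00, 18:15-19:15.
Hana ∩ Omar ∩ Yosef: 08:45-10:45, 18:30-19:15.
Hana ∩ Omar ∩ Yosef ∩ Wendy: 08:45-10:45, 19:00-19:15.
Hana ∩ Omar ∩ Yosef ∩ Wendy ∩ Kavya: 08:45-10:45, 19:00-19:15.
Summing the common windows: 120 + 15 = 135 minutes.

135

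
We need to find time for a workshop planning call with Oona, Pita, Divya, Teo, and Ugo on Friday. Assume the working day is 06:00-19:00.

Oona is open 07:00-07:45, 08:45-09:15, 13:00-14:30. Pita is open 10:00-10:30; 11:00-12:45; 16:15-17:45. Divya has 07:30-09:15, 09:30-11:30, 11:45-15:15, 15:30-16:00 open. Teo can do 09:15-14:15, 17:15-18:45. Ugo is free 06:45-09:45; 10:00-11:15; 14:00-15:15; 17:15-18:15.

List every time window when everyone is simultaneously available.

none

Oona ∩ Pita: ∅.
Oona ∩ Pita ∩ Divya: ∅.
Oona ∩ Pita ∩ Divya ∩ Teo: ∅.
Oona ∩ Pita ∩ Divya ∩ Teo ∩ Ugo: ∅.
There is no time when everyone is free.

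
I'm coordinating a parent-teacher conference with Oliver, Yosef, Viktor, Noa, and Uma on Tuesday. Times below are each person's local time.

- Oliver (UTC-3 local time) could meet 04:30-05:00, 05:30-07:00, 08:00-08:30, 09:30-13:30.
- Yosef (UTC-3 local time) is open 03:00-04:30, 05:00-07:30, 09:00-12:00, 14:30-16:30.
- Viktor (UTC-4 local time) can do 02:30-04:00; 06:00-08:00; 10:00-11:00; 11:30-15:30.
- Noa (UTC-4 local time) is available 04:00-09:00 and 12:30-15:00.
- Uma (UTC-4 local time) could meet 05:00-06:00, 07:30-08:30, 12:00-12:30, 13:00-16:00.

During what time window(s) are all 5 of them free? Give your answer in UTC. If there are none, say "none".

none

Oliver in UTC: 07:30-08:00, 08:30-10:00, 11:00-11:30, 12:30-16:30 (add 3h to convert from UTC-3).
Yosef in UTC: 06:00-07:30, 08:00-10:30, 12:00-15:00, 17:30-19:30 (add 3h to convert from UTC-3).
Viktor in UTC: 06:30-08:00, 10:00-12:00, 14:00-15:00, 15:30-19:30 (add 4h to convert from UTC-4).
Noa in UTC: 08:00-13:00, 16:30-19:00 (add 4h to convert from UTC-4).
Uma in UTC: 09:00-10:00, 11:30-12:30, 16:00-16:30, 17:00-20:00 (add 4h to convert from UTC-4).
Oliver ∩ Yosef: 08:30-10:00, 12:30-15:00.
Oliver ∩ Yosef ∩ Viktor: 14:00-15:00.
Oliver ∩ Yosef ∩ Viktor ∩ Noa: ∅.
Oliver ∩ Yosef ∩ Viktor ∩ Noa ∩ Uma: ∅.
There is no time when everyone is free.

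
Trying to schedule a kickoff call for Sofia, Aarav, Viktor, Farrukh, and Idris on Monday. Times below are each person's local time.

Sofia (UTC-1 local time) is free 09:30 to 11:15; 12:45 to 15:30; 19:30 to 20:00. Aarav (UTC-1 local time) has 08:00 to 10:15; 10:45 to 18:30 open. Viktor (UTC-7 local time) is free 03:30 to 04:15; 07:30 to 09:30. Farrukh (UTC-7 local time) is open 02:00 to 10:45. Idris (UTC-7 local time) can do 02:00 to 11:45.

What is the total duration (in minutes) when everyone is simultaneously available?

165

Sofia in UTC: 10:30-12:15, 13:45-16:30, 20:30-21:00 (add 1h to convert from UTC-1).
Aarav in UTC: 09:00-11:15, 11:45-19:30 (add 1h to convert from UTC-1).
Viktor in UTC: 10:30-11:15, 14:30-16:30 (add 7h to convert from UTC-7).
Farrukh in UTC: 09:00-17:45 (add 7h to convert from UTC-7).
Idris in UTC: 09:00-18:45 (add 7h to convert from UTC-7).
Sofia ∩ Aarav: 10:30-11:15, 11:45-12:15, 13:45-16:30.
Sofia ∩ Aarav ∩ Viktor: 10:30-11:15, 14:30-16:30.
Sofia ∩ Aarav ∩ Viktor ∩ Farrukh: 10:30-11:15, 14:30-16:30.
Sofia ∩ Aarav ∩ Viktor ∩ Farrukh ∩ Idris: 10:30-11:15, 14:30-16:30.
Summing the common windows: 45 + 120 = 165 minutes.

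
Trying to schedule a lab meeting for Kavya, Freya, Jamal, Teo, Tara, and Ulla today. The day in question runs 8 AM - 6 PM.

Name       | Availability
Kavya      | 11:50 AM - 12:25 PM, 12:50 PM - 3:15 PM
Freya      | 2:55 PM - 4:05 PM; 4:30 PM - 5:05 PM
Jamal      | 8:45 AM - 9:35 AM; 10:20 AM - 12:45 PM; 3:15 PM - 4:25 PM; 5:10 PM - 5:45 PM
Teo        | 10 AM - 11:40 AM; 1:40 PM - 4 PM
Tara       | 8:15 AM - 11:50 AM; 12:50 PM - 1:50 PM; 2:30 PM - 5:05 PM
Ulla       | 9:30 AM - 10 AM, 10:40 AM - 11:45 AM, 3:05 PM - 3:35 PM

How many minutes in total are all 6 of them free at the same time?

Kavya ∩ Freya: 14:55-15:15.
Kavya ∩ Freya ∩ Jamal: ∅.
Kavya ∩ Freya ∩ Jamal ∩ Teo: ∅.
Kavya ∩ Freya ∩ Jamal ∩ Teo ∩ Tara: ∅.
Kavya ∩ Freya ∩ Jamal ∩ Teo ∩ Tara ∩ Ulla: ∅.
There is no time when everyone is free.
There is no common window, so the total is 0 minutes.

0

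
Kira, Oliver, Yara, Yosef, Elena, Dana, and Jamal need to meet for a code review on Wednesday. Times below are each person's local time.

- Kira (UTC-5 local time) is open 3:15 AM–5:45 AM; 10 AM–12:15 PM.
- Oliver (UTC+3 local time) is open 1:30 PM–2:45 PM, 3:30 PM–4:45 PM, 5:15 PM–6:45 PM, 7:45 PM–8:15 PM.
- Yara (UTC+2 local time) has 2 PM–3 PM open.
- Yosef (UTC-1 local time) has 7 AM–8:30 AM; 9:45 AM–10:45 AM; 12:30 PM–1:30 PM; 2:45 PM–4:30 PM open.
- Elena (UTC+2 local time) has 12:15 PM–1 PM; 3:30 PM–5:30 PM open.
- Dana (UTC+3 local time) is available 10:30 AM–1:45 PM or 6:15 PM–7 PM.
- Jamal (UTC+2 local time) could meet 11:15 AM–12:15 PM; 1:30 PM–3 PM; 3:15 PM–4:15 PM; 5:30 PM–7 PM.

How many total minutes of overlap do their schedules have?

0

Kira in UTC: 08:15-10:45, 15:00-17:15 (add 5h to convert from UTC-5).
Oliver in UTC: 10:30-11:45, 12:30-13:45, 14:15-15:45, 16:45-17:15 (subtract 3h to convert from UTC+3).
Yara in UTC: 12:00-13:00 (subtract 2h to convert from UTC+2).
Yosef in UTC: 08:00-09:30, 10:45-11:45, 13:30-14:30, 15:45-17:30 (add 1h to convert from UTC-1).
Elena in UTC: 10:15-11:00, 13:30-15:30 (subtract 2h to convert from UTC+2).
Dana in UTC: 07:30-10:45, 15:15-16:00 (subtract 3h to convert from UTC+3).
Jamal in UTC: 09:15-10:15, 11:30-13:00, 13:15-14:15, 15:30-17:00 (subtract 2h to convert from UTC+2).
Kira ∩ Oliver: 10:30-10:45, 15:00-15:45, 16:45-17:15.
Kira ∩ Oliver ∩ Yara: ∅.
Kira ∩ Oliver ∩ Yara ∩ Yosef: ∅.
Kira ∩ Oliver ∩ Yara ∩ Yosef ∩ Elena: ∅.
Kira ∩ Oliver ∩ Yara ∩ Yosef ∩ Elena ∩ Dana: ∅.
Kira ∩ Oliver ∩ Yara ∩ Yosef ∩ Elena ∩ Dana ∩ Jamal: ∅.
There is no time when everyone is free.
There is no common window, so the total is 0 minutes.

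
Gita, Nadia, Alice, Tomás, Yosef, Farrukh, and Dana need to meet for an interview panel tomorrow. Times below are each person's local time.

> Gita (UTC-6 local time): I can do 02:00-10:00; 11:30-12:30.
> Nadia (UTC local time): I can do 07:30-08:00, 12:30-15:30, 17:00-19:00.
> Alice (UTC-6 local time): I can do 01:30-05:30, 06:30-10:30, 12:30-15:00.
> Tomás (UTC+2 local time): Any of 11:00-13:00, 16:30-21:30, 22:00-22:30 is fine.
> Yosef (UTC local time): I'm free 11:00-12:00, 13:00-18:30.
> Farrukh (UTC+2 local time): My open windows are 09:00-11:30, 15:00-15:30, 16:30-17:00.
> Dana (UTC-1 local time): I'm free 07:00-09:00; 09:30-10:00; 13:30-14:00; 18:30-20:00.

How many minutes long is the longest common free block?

30

Gita in UTC: 08:00-16:00, 17:30-18:30 (add 6h to convert from UTC-6).
Nadia in UTC: 07:30-08:00, 12:30-15:30, 17:00-19:00.
Alice in UTC: 07:30-11:30, 12:30-16:30, 18:30-21:00 (add 6h to convert from UTC-6).
Tomás in UTC: 09:00-11:00, 14:30-19:30, 20:00-20:30 (subtract 2h to convert from UTC+2).
Yosef in UTC: 11:00-12:00, 13:00-18:30.
Farrukh in UTC: 07:00-09:30, 13:00-13:30, 14:30-15:00 (subtract 2h to convert from UTC+2).
Dana in UTC: 08:00-10:00, 10:30-11:00, 14:30-15:00, 19:30-21:00 (add 1h to convert from UTC-1).
Gita ∩ Nadia: 12:30-15:30, 17:30-18:30.
Gita ∩ Nadia ∩ Alice: 12:30-15:30.
Gita ∩ Nadia ∩ Alice ∩ Tomás: 14:30-15:30.
Gita ∩ Nadia ∩ Alice ∩ Tomás ∩ Yosef: 14:30-15:30.
Gita ∩ Nadia ∩ Alice ∩ Tomás ∩ Yosef ∩ Farrukh: 14:30-15:00.
Gita ∩ Nadia ∩ Alice ∩ Tomás ∩ Yosef ∩ Farrukh ∩ Dana: 14:30-15:00.
The longest is 14:30-15:00 at 30 minutes.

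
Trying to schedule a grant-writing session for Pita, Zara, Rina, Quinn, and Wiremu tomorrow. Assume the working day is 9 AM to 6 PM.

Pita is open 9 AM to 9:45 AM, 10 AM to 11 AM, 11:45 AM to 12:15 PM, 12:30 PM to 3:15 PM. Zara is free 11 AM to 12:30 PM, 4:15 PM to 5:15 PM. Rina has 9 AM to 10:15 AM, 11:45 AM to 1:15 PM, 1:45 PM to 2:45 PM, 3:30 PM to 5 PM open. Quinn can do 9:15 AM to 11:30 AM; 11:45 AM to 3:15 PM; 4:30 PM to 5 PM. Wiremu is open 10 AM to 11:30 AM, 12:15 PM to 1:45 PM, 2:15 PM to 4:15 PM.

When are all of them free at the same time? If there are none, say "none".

Pita ∩ Zara: 11:45-12:15.
Pita ∩ Zara ∩ Rina: 11:45-12:15.
Pita ∩ Zara ∩ Rina ∩ Quinn: 11:45-12:15.
Pita ∩ Zara ∩ Rina ∩ Quinn ∩ Wiremu: ∅.
There is no time when everyone is free.

none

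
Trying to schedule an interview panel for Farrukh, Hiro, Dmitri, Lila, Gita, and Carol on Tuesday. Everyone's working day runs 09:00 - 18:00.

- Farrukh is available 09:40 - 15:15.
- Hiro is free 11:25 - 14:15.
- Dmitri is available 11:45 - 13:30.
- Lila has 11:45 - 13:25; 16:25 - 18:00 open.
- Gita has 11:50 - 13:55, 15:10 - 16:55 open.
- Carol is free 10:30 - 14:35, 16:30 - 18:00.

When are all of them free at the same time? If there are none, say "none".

Farrukh ∩ Hiro: 11:25-14:15.
Farrukh ∩ Hiro ∩ Dmitri: 11:45-13:30.
Farrukh ∩ Hiro ∩ Dmitri ∩ Lila: 11:45-13:25.
Farrukh ∩ Hiro ∩ Dmitri ∩ Lila ∩ Gita: 11:50-13:25.
Farrukh ∩ Hiro ∩ Dmitri ∩ Lila ∩ Gita ∩ Carol: 11:50-13:25.
Those are the intersection windows.

11:50-13:25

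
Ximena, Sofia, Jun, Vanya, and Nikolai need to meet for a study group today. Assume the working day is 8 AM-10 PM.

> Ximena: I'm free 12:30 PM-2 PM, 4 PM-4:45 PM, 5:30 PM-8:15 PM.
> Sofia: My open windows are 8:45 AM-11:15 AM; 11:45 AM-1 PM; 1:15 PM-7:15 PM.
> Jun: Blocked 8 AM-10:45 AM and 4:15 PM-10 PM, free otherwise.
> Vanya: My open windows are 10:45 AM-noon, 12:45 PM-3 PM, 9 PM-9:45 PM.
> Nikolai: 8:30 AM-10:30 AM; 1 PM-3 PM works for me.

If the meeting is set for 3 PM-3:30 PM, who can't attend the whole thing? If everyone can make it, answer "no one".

Ximena free: 12:30-14:00, 16:00-16:45, 17:30-20:15.
Sofia free: 08:45-11:15, 11:45-13:00, 13:15-19:15.
Jun free: 10:45-16:15 (invert busy blocks within the working day).
Vanya free: 10:45-12:00, 12:45-15:00, 21:00-21:45.
Nikolai free: 08:30-10:30, 13:00-15:00.
Ximena: not fully free for 15:00-15:30. Sofia: free for 15:00-15:30. Jun: free for 15:00-15:30. Vanya: not fully free for 15:00-15:30. Nikolai: not fully free for 15:00-15:30.

Nikolai, Vanya, Ximena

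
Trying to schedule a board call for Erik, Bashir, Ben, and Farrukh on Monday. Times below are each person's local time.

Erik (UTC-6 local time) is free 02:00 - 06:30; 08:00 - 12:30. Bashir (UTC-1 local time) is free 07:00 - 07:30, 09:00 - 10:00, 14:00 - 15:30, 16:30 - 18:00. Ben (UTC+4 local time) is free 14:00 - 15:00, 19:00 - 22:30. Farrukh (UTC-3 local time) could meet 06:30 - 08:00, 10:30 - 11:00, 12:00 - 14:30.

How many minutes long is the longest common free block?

Erik in UTC: 08:00-12:30, 14:00-18:30 (add 6h to convert from UTC-6).
Bashir in UTC: 08:00-08:30, 10:00-11:00, 15:00-16:30, 17:30-19:00 (add 1h to convert from UTC-1).
Ben in UTC: 10:00-11:00, 15:00-18:30 (subtract 4h to convert from UTC+4).
Farrukh in UTC: 09:30-11:00, 13:30-14:00, 15:00-17:30 (add 3h to convert from UTC-3).
Erik ∩ Bashir: 08:00-08:30, 10:00-11:00, 15:00-16:30, 17:30-18:30.
Erik ∩ Bashir ∩ Ben: 10:00-11:00, 15:00-16:30, 17:30-18:30.
Erik ∩ Bashir ∩ Ben ∩ Farrukh: 10:00-11:00, 15:00-16:30.
So the common availability across everyone is 10:00-11:00, 15:00-16:30.
The longest is 15:00-16:30 at 90 minutes.

90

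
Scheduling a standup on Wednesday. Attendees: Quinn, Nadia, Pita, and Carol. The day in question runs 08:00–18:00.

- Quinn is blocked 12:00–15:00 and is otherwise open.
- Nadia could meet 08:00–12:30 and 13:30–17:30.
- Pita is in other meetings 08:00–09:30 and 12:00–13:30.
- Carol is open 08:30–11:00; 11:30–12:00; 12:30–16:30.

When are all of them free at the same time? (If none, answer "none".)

09:30-11:00, 11:30-12:00, 15:00-16:30

Quinn free: 08:00-12:00, 15:00-18:00 (invert busy blocks within the working day).
Nadia free: 08:00-12:30, 13:30-17:30.
Pita free: 09:30-12:00, 13:30-18:00 (invert busy blocks within the working day).
Carol free: 08:30-11:00, 11:30-12:00, 12:30-16:30.
Quinn ∩ Nadia: 08:00-12:00, 15:00-17:30.
Quinn ∩ Nadia ∩ Pita: 09:30-12:00, 15:00-17:30.
Quinn ∩ Nadia ∩ Pita ∩ Carol: 09:30-11:00, 11:30-12:00, 15:00-16:30.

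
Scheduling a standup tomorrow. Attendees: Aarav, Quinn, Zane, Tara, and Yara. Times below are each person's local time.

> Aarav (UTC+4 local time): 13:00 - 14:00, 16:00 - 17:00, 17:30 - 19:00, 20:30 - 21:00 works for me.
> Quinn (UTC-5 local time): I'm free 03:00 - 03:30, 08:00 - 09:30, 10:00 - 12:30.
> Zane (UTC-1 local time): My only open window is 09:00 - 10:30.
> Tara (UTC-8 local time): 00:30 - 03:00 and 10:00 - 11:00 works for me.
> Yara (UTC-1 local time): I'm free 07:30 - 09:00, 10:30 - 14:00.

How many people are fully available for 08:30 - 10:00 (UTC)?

Aarav in UTC: 09:00-10:00, 12:00-13:00, 13:30-15:00, 16:30-17:00 (subtract 4h to convert from UTC+4).
Quinn in UTC: 08:00-08:30, 13:00-14:30, 15:00-17:30 (add 5h to convert from UTC-5).
Zane in UTC: 10:00-11:30 (add 1h to convert from UTC-1).
Tara in UTC: 08:30-11:00, 18:00-19:00 (add 8h to convert from UTC-8).
Yara in UTC: 08:30-10:00, 11:30-15:00 (add 1h to convert from UTC-1).
Tara and Yara can make the full 08:30-10:00 slot — that's 2.

2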